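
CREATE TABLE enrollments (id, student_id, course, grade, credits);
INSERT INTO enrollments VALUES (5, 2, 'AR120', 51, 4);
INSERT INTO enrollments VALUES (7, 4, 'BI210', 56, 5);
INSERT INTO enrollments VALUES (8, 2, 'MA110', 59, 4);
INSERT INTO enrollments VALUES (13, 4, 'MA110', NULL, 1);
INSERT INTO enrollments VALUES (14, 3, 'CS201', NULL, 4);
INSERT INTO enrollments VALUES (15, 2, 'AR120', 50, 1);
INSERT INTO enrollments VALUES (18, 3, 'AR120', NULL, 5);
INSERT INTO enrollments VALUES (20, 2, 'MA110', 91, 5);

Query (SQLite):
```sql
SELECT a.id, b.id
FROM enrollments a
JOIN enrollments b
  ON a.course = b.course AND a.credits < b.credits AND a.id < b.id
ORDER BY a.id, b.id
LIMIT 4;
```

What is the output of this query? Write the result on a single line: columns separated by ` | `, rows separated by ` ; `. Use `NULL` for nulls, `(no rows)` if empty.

Pairs (a,b) with same course, a.credits < b.credits, a.id < b.id.
course groups: AR120:{5,15,18} BI210:{7} CS201:{14} MA110:{8,13,20}
Ordered by (a.id, b.id); first 4.

5 | 18 ; 8 | 20 ; 13 | 20 ; 15 | 18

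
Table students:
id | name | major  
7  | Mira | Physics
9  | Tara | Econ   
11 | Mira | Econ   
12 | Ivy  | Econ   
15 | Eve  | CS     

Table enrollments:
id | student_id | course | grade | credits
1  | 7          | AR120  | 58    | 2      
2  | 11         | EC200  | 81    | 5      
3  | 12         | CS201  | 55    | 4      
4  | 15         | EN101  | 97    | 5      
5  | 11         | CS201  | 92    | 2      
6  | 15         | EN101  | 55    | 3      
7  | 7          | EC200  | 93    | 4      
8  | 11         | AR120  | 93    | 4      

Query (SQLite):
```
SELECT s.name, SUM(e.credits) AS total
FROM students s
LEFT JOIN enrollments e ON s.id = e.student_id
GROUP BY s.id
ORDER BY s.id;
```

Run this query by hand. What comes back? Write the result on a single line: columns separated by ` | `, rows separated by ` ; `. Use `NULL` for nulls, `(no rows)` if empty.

Mira | 6 ; Tara | NULL ; Mira | 11 ; Ivy | 4 ; Eve | 8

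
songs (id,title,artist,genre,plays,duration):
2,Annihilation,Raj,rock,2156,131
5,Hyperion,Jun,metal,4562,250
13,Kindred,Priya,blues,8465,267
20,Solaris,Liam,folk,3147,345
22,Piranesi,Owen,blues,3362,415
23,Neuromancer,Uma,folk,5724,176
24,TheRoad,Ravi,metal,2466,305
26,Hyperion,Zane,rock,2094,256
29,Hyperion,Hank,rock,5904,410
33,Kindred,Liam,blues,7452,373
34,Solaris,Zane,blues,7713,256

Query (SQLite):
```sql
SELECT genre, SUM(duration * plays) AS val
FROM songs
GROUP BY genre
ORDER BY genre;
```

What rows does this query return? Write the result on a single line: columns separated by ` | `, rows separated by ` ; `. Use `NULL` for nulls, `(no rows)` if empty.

For each row compute duration * plays.
Group by genre; take SUM of the expression per group.
  blues: ids {13, 22, 33, 34} → SUM(duration * plays)=8409509
  folk: ids {20, 23} → SUM(duration * plays)=2093139
  metal: ids {5, 24} → SUM(duration * plays)=1892630
  rock: ids {2, 26, 29} → SUM(duration * plays)=3239140

blues | 8409509 ; folk | 2093139 ; metal | 1892630 ; rock | 3239140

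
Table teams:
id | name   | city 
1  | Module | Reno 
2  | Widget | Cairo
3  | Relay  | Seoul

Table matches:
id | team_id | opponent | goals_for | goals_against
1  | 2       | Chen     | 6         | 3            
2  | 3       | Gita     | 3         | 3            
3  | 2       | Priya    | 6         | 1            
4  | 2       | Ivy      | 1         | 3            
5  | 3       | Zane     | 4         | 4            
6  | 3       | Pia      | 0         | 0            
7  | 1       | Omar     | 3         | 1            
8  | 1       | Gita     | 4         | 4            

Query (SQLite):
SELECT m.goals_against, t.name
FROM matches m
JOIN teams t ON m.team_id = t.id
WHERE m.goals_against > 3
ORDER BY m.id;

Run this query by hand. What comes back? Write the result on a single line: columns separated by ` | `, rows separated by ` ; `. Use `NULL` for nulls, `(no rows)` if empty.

Each matches row matches the teams row where team_id = teams.id.
Then keep rows with m.goals_against > 3.

4 | Relay ; 4 | Module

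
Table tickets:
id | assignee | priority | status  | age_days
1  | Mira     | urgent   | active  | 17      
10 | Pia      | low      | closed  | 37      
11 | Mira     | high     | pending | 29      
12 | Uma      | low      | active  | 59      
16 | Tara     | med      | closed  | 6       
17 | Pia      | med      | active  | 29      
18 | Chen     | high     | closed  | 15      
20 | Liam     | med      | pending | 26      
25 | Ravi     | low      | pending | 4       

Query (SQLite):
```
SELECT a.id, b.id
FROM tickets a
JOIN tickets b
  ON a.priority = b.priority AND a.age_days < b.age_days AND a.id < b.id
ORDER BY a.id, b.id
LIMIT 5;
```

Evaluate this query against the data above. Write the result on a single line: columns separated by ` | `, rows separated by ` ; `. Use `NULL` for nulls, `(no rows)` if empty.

Pairs (a,b) with same priority, a.age_days < b.age_days, a.id < b.id.
priority groups: high:{11,18} low:{10,12,25} med:{16,17,20} urgent:{1}
Ordered by (a.id, b.id); first 5.

10 | 12 ; 16 | 17 ; 16 | 20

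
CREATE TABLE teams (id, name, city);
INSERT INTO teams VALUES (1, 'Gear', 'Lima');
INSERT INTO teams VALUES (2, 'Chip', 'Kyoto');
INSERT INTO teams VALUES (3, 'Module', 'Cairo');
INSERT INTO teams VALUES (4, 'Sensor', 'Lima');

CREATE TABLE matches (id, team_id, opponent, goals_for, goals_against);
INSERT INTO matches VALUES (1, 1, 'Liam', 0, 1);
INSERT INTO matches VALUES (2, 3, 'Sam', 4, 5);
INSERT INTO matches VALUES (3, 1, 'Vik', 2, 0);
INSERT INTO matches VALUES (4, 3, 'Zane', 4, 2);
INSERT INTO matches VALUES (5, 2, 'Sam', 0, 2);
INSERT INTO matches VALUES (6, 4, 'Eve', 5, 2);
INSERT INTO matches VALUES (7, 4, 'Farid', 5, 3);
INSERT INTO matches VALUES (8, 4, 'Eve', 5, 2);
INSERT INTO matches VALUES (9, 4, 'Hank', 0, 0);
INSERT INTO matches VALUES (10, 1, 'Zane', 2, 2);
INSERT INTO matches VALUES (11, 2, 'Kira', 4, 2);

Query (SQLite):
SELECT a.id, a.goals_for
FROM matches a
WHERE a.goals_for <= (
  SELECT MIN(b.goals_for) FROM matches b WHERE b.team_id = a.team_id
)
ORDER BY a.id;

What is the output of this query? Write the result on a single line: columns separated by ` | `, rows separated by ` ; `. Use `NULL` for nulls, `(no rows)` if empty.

1 | 0 ; 2 | 4 ; 4 | 4 ; 5 | 0 ; 9 | 0

For each matches row a, compute MIN(goals_for) over rows sharing a.team_id.
Keep row a if a.goals_for <= that per-group MIN.
  team_id=1: MIN(goals_for) = 0
  team_id=2: MIN(goals_for) = 0
  team_id=3: MIN(goals_for) = 4
  team_id=4: MIN(goals_for) = 0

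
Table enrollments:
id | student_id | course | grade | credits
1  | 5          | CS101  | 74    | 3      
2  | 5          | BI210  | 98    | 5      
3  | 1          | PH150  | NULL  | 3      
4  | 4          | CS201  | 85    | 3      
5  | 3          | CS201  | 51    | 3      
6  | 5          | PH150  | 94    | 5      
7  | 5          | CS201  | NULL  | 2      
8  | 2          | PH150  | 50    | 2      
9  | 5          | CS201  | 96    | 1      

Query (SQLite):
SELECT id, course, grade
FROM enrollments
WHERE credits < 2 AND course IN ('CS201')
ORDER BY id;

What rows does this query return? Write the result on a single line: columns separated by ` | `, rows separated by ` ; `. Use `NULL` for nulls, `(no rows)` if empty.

credits < 2: ids {9}
course IN ('CS201'): ids {4, 5, 7, 9}
Combine with AND.

9 | CS201 | 96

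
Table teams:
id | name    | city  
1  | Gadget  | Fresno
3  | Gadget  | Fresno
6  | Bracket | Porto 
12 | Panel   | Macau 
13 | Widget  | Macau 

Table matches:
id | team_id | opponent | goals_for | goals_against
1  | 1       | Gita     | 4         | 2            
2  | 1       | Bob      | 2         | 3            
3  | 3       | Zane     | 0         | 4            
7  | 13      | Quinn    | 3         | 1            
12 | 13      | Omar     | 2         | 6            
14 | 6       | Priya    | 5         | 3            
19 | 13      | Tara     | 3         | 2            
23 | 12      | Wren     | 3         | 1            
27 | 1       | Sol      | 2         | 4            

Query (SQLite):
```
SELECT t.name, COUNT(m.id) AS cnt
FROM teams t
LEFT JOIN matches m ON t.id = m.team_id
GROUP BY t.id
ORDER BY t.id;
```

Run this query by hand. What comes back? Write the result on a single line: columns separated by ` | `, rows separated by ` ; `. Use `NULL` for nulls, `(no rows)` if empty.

LEFT JOIN keeps every teams row; unmatched ones get NULL for matches columns.
Group by teams.id and compute COUNT(m.id). COUNT(col) of an all-NULL group is 0.
  1: ids {1, 2, 27} → COUNT(m.id)=3
  3: ids {3} → COUNT(m.id)=1
  6: ids {14} → COUNT(m.id)=1
  12: ids {23} → COUNT(m.id)=1
  13: ids {7, 12, 19} → COUNT(m.id)=3

Gadget | 3 ; Gadget | 1 ; Bracket | 1 ; Panel | 1 ; Widget | 3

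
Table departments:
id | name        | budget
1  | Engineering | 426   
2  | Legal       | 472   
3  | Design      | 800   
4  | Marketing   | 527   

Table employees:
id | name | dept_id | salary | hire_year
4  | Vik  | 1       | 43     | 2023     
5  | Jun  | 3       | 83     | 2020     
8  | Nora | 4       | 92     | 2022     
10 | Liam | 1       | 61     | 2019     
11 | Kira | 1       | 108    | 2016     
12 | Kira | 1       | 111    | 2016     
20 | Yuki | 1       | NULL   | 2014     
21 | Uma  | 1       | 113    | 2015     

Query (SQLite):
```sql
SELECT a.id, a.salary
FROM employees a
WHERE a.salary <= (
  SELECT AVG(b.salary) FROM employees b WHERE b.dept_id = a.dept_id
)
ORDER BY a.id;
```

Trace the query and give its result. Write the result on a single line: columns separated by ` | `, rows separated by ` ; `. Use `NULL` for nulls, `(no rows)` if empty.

4 | 43 ; 5 | 83 ; 8 | 92 ; 10 | 61

For each employees row a, compute AVG(salary) over rows sharing a.dept_id.
Keep row a if a.salary <= that per-group AVG.
  dept_id=1: AVG(salary) = 87.2
  dept_id=3: AVG(salary) = 83.0
  dept_id=4: AVG(salary) = 92.0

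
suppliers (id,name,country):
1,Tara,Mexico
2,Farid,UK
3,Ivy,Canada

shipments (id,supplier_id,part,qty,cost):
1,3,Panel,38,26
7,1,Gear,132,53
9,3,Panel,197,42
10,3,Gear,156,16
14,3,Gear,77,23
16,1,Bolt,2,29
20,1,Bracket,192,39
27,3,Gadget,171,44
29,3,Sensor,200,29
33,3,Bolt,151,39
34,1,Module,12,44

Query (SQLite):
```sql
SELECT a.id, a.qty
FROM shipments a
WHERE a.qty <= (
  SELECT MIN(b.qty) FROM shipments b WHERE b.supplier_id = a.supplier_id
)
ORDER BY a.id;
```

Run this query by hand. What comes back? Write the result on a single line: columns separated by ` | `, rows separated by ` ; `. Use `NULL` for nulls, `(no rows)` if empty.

For each shipments row a, compute MIN(qty) over rows sharing a.supplier_id.
Keep row a if a.qty <= that per-group MIN.
  supplier_id=1: MIN(qty) = 2
  supplier_id=3: MIN(qty) = 38

1 | 38 ; 16 | 2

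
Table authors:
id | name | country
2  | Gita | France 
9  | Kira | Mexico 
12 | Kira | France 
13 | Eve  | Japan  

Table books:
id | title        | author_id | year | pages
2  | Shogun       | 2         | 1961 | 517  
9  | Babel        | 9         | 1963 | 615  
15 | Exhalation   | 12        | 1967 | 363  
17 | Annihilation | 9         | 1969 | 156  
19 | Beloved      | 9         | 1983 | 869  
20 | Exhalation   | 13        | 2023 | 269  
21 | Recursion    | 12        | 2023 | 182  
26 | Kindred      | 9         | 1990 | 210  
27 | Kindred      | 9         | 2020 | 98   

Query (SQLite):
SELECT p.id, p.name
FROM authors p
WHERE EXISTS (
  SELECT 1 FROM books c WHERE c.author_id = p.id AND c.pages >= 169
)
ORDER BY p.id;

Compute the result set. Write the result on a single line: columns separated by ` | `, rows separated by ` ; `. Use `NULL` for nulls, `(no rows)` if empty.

2 | Gita ; 9 | Kira ; 12 | Kira ; 13 | Eve

For each authors row, check whether any books with matching author_id has pages >= 169.
Keep rows where that is true.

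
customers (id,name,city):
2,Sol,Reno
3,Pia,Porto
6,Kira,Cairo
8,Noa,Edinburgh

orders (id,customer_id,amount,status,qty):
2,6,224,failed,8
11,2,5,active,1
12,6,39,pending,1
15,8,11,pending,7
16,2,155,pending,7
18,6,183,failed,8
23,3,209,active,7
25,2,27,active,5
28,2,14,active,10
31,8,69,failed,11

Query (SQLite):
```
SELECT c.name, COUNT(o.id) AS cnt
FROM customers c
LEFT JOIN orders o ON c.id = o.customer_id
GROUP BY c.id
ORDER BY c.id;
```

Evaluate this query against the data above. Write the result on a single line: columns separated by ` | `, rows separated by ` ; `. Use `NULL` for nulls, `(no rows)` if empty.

LEFT JOIN keeps every customers row; unmatched ones get NULL for orders columns.
Group by customers.id and compute COUNT(o.id). COUNT(col) of an all-NULL group is 0.
  2: ids {11, 16, 25, 28} → COUNT(o.id)=4
  3: ids {23} → COUNT(o.id)=1
  6: ids {2, 12, 18} → COUNT(o.id)=3
  8: ids {15, 31} → COUNT(o.id)=2

Sol | 4 ; Pia | 1 ; Kira | 3 ; Noa | 2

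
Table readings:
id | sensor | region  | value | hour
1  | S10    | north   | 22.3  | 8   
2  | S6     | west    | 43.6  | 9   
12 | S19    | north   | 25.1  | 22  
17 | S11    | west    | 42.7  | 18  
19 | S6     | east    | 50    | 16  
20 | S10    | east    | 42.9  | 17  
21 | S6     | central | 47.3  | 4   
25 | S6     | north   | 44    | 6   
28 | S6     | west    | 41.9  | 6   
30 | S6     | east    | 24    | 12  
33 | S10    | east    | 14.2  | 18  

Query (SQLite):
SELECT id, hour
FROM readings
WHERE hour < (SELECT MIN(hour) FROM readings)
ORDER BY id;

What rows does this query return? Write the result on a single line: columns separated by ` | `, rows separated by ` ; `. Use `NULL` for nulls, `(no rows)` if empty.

(no rows)

Scalar subquery: MIN(hour) over all readings rows = 4.
Keep rows where hour < that value.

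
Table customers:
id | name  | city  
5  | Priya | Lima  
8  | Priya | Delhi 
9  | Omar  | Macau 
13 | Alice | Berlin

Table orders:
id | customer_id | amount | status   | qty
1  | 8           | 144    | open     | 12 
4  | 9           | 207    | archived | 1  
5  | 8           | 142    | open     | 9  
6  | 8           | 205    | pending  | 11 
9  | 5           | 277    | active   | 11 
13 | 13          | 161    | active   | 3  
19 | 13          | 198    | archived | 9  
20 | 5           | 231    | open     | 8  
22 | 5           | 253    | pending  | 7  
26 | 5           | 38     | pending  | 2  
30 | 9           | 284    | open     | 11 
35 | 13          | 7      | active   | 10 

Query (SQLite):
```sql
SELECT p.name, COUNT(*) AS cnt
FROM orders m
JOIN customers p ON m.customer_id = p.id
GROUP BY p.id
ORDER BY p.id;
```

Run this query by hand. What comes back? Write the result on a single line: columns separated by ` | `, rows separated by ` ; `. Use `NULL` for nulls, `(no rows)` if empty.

Join each orders row to its customers via customer_id.
Group joined rows by customers.id; compute COUNT(*) per group.
  5: ids {9, 20, 22, 26} → COUNT(*)=4
  8: ids {1, 5, 6} → COUNT(*)=3
  9: ids {4, 30} → COUNT(*)=2
  13: ids {13, 19, 35} → COUNT(*)=3

Priya | 4 ; Priya | 3 ; Omar | 2 ; Alice | 3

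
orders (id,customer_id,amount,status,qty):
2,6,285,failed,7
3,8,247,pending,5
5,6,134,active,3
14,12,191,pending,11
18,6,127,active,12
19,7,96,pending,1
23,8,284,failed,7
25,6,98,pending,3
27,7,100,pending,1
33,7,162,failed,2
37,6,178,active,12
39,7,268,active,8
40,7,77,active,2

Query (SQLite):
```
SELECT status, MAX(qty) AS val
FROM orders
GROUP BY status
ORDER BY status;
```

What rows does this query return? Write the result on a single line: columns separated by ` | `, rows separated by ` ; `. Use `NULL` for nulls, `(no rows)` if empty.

active | 12 ; failed | 7 ; pending | 11

Partition orders by status; compute MAX(qty) within each group.
  active: ids {5, 18, 37, 39, 40} → MAX(qty)=12
  failed: ids {2, 23, 33} → MAX(qty)=7
  pending: ids {3, 14, 19, 25, 27} → MAX(qty)=11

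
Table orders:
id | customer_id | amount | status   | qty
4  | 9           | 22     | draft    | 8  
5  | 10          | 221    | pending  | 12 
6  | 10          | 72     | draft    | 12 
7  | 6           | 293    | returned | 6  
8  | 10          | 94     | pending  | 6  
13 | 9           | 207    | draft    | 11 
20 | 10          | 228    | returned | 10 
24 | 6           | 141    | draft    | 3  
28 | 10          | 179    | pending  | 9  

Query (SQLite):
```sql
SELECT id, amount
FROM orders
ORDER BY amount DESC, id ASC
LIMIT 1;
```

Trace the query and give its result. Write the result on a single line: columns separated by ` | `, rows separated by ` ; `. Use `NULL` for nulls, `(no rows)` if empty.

Sort by amount desc, tiebreak id asc: (293, id=7), (228, id=20), (221, id=5), (207, id=13) …. Take first 1.

7 | 293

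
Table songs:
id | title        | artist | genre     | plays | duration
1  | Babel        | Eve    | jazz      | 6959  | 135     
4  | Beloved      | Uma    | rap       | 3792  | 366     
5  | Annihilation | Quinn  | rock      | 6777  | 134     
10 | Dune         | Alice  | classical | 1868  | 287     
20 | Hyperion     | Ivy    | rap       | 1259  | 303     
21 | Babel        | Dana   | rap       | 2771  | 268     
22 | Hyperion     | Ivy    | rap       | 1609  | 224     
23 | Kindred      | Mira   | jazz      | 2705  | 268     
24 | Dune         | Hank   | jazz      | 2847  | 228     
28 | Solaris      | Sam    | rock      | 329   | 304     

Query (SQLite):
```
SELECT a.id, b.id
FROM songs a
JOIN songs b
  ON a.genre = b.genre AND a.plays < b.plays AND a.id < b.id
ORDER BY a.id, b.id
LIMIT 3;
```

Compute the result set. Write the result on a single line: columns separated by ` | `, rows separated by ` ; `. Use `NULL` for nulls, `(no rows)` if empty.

Pairs (a,b) with same genre, a.plays < b.plays, a.id < b.id.
genre groups: classical:{10} jazz:{1,23,24} rap:{4,20,21,22} rock:{5,28}
Ordered by (a.id, b.id); first 3.

20 | 21 ; 20 | 22 ; 23 | 24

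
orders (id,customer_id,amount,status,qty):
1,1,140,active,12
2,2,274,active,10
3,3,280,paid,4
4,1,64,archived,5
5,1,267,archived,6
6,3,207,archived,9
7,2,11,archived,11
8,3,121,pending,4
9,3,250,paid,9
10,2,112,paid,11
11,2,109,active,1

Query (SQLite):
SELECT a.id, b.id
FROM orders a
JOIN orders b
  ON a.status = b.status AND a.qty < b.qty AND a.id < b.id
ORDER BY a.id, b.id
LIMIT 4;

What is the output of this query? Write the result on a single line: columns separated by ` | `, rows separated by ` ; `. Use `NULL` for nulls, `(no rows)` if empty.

3 | 9 ; 3 | 10 ; 4 | 5 ; 4 | 6

Pairs (a,b) with same status, a.qty < b.qty, a.id < b.id.
status groups: active:{1,2,11} archived:{4,5,6,7} paid:{3,9,10} pending:{8}
Ordered by (a.id, b.id); first 4.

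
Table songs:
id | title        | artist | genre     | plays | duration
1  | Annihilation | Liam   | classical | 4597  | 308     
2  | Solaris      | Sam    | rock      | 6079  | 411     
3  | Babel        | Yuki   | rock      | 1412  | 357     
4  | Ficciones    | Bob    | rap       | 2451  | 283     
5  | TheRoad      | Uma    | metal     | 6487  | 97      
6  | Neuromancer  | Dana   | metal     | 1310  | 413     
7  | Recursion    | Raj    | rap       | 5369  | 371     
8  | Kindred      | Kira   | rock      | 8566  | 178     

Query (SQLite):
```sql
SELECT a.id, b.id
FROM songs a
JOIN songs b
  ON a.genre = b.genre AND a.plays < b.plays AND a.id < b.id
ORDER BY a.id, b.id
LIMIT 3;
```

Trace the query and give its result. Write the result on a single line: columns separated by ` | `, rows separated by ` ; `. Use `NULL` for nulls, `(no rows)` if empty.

2 | 8 ; 3 | 8 ; 4 | 7

Pairs (a,b) with same genre, a.plays < b.plays, a.id < b.id.
genre groups: classical:{1} metal:{5,6} rap:{4,7} rock:{2,3,8}
Ordered by (a.id, b.id); first 3.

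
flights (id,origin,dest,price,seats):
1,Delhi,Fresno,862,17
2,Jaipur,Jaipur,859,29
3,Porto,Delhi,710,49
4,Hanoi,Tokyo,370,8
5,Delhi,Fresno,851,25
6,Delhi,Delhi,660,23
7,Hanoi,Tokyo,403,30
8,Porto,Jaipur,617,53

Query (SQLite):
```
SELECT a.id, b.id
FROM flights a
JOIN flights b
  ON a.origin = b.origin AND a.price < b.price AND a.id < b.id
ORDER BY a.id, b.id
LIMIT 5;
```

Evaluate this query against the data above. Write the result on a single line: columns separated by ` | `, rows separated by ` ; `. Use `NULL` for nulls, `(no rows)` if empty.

4 | 7

Pairs (a,b) with same origin, a.price < b.price, a.id < b.id.
origin groups: Delhi:{1,5,6} Hanoi:{4,7} Jaipur:{2} Porto:{3,8}
Ordered by (a.id, b.id); first 5.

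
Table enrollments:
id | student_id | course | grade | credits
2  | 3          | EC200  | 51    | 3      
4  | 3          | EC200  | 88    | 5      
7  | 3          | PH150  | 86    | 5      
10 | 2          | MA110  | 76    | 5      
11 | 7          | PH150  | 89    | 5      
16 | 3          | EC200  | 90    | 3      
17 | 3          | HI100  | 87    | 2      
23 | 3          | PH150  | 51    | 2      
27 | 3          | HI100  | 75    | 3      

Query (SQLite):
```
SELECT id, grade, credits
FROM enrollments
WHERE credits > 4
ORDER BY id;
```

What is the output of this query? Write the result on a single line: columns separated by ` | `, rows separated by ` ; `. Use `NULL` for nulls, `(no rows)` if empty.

4 | 88 | 5 ; 7 | 86 | 5 ; 10 | 76 | 5 ; 11 | 89 | 5

credits > 4: ids {4, 7, 10, 11}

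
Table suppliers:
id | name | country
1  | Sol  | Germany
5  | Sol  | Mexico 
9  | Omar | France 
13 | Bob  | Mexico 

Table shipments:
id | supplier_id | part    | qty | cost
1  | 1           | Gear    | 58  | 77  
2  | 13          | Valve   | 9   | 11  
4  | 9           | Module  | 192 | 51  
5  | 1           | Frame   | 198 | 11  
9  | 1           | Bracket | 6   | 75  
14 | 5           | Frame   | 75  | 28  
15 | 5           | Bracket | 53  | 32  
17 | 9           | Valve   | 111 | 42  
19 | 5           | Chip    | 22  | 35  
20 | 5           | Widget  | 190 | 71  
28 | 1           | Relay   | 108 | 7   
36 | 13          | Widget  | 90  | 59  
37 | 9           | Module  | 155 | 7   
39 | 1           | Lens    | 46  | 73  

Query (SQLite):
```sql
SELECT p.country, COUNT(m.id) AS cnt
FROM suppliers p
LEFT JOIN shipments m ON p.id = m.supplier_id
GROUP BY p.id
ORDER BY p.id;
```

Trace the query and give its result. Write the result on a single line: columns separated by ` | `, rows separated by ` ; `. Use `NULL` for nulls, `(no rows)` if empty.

LEFT JOIN keeps every suppliers row; unmatched ones get NULL for shipments columns.
Group by suppliers.id and compute COUNT(m.id). COUNT(col) of an all-NULL group is 0.
  1: ids {1, 5, 9, 28, 39} → COUNT(m.id)=5
  5: ids {14, 15, 19, 20} → COUNT(m.id)=4
  9: ids {4, 17, 37} → COUNT(m.id)=3
  13: ids {2, 36} → COUNT(m.id)=2

Germany | 5 ; Mexico | 4 ; France | 3 ; Mexico | 2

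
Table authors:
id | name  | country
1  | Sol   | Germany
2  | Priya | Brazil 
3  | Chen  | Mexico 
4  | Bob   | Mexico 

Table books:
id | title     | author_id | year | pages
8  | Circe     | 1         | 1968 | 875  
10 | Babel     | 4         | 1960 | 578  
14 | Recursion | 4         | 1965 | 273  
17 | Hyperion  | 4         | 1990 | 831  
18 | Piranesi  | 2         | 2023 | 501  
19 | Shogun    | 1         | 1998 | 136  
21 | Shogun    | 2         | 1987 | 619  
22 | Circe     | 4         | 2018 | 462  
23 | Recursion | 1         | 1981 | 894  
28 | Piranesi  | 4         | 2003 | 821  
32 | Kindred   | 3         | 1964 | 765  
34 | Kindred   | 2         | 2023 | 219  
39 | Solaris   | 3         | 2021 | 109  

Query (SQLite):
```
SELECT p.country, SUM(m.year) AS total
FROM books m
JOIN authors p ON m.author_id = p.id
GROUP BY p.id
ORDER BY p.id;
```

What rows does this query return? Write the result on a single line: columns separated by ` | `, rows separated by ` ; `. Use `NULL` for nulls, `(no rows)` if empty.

Germany | 5947 ; Brazil | 6033 ; Mexico | 3985 ; Mexico | 9936

Join each books row to its authors via author_id.
Group joined rows by authors.id; compute SUM(m.year) per group.
  1: ids {8, 19, 23} → SUM(m.year)=5947
  2: ids {18, 21, 34} → SUM(m.year)=6033
  3: ids {32, 39} → SUM(m.year)=3985
  4: ids {10, 14, 17, 22, 28} → SUM(m.year)=9936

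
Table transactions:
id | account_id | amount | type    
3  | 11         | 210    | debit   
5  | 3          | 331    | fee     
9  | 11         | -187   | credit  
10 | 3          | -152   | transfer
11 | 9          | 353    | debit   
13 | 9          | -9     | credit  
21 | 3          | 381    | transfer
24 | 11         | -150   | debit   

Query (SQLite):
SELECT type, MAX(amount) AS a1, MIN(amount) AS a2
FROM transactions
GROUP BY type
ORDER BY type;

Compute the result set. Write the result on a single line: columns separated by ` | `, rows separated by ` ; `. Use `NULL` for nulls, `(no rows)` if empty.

credit | -9 | -187 ; debit | 353 | -150 ; fee | 331 | 331 ; transfer | 381 | -152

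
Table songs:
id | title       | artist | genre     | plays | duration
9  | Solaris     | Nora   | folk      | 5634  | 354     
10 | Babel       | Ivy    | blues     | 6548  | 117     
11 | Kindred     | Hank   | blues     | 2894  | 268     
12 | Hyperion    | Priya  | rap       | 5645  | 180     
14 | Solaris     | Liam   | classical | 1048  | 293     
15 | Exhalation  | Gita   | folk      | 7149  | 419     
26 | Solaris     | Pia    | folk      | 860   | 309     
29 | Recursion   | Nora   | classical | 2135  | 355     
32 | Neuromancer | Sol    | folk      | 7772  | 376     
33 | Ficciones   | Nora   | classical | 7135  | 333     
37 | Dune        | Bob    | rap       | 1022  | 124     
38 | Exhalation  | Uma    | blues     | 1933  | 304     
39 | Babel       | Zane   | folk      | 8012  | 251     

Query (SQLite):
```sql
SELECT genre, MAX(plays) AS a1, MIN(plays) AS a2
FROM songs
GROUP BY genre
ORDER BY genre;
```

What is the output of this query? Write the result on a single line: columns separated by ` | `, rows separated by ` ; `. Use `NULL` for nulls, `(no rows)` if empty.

blues | 6548 | 1933 ; classical | 7135 | 1048 ; folk | 8012 | 860 ; rap | 5645 | 1022

Group songs by genre.
Per group compute: MAX(plays), MIN(plays).
  blues: ids {10, 11, 38} → MAX(plays)=6548, MIN(plays)=1933
  classical: ids {14, 29, 33} → MAX(plays)=7135, MIN(plays)=1048
  folk: ids {9, 15, 26, 32, 39} → MAX(plays)=8012, MIN(plays)=860
  rap: ids {12, 37} → MAX(plays)=5645, MIN(plays)=1022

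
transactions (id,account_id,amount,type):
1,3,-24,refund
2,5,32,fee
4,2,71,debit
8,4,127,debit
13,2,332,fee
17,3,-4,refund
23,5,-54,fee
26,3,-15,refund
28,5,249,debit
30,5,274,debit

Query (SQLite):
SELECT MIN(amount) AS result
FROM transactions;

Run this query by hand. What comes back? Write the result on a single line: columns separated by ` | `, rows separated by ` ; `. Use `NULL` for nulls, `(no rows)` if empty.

All amount values: [-24, 32, 71, 127, 332, -4, -54, -15, 249, 274].
MIN of non-NULL values = -54.

-54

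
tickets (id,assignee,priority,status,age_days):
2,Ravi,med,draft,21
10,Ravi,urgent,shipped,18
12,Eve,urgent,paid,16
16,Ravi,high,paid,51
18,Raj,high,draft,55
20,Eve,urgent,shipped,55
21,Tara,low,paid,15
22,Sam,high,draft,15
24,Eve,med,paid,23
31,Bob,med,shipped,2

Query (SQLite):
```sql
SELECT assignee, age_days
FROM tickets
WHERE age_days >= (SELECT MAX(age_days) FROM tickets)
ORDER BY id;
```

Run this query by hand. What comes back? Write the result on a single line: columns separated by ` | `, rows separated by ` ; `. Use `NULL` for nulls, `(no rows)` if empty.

Scalar subquery: MAX(age_days) over all tickets rows = 55.
Keep rows where age_days >= that value.

Raj | 55 ; Eve | 55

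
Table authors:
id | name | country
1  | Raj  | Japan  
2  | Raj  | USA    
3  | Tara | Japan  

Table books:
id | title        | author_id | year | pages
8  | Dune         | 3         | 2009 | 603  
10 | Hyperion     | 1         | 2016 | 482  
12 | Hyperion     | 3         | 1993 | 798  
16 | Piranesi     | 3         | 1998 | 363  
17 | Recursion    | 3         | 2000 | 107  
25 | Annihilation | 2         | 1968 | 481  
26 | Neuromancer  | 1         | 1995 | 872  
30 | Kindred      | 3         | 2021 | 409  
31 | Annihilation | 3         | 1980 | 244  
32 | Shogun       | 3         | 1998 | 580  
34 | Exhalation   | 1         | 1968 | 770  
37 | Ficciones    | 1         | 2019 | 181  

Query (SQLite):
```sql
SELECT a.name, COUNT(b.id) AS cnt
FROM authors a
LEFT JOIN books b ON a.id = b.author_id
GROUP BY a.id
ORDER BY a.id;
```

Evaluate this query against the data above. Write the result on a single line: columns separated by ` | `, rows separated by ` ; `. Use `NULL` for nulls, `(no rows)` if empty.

LEFT JOIN keeps every authors row; unmatched ones get NULL for books columns.
Group by authors.id and compute COUNT(b.id). COUNT(col) of an all-NULL group is 0.
  1: ids {10, 26, 34, 37} → COUNT(b.id)=4
  2: ids {25} → COUNT(b.id)=1
  3: ids {8, 12, 16, 17, 30, 31, 32} → COUNT(b.id)=7

Raj | 4 ; Raj | 1 ; Tara | 7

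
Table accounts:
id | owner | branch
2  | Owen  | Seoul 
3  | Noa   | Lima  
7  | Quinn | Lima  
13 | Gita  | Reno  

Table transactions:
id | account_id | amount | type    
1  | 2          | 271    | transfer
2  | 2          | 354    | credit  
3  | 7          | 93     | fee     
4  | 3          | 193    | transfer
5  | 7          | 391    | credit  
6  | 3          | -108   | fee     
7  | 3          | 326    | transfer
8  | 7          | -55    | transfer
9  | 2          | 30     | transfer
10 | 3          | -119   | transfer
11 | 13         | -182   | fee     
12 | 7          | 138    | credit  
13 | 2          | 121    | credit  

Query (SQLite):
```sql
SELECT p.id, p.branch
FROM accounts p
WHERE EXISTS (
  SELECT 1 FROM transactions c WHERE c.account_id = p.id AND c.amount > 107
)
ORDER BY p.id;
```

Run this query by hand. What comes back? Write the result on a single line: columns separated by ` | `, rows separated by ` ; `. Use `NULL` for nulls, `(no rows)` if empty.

2 | Seoul ; 3 | Lima ; 7 | Lima

For each accounts row, check whether any transactions with matching account_id has amount > 107.
Keep rows where that is true.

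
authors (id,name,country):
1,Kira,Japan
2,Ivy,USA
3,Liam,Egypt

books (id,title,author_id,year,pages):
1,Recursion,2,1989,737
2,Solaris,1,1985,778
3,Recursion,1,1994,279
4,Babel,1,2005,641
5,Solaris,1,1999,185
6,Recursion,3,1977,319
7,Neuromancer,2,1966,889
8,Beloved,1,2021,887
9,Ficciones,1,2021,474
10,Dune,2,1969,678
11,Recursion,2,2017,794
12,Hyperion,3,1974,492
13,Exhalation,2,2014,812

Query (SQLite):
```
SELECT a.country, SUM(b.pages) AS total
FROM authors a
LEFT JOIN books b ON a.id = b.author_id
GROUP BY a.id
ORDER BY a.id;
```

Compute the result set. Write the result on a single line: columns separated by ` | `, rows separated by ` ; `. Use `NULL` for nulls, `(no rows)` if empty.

LEFT JOIN keeps every authors row; unmatched ones get NULL for books columns.
Group by authors.id and compute SUM(b.pages). SUM over an all-NULL group is NULL.
  1: ids {2, 3, 4, 5, 8, 9} → SUM(b.pages)=3244
  2: ids {1, 7, 10, 11, 13} → SUM(b.pages)=3910
  3: ids {6, 12} → SUM(b.pages)=811

Japan | 3244 ; USA | 3910 ; Egypt | 811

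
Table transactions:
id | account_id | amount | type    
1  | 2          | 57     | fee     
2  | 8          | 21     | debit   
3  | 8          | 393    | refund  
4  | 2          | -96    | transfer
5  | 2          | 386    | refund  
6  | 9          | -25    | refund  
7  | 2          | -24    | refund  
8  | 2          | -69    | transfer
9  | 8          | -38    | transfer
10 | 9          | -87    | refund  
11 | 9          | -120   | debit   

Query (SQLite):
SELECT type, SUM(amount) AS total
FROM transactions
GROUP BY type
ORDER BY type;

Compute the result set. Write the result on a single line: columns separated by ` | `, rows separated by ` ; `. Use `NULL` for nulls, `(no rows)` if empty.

debit | -99 ; fee | 57 ; refund | 643 ; transfer | -203

Partition transactions by type; compute SUM(amount) within each group.
  debit: ids {2, 11} → SUM(amount)=-99
  fee: ids {1} → SUM(amount)=57
  refund: ids {3, 5, 6, 7, 10} → SUM(amount)=643
  transfer: ids {4, 8, 9} → SUM(amount)=-203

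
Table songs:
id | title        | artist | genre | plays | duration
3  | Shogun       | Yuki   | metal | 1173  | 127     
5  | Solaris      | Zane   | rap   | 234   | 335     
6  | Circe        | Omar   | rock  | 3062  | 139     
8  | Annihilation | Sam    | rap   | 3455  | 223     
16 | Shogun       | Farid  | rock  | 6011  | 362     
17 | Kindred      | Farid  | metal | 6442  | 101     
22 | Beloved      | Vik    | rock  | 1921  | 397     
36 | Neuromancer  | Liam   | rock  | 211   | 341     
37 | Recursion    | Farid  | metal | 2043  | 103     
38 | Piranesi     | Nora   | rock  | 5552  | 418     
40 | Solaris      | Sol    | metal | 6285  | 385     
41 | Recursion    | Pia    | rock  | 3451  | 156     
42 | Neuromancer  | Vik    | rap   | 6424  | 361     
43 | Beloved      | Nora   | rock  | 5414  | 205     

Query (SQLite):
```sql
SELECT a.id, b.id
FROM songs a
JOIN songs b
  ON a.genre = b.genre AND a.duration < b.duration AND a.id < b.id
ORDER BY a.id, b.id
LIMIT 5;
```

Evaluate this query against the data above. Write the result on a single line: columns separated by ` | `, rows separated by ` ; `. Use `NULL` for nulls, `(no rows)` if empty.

3 | 40 ; 5 | 42 ; 6 | 16 ; 6 | 22 ; 6 | 36

Pairs (a,b) with same genre, a.duration < b.duration, a.id < b.id.
genre groups: metal:{3,17,37,40} rap:{5,8,42} rock:{6,16,22,36,38,41,43}
Ordered by (a.id, b.id); first 5.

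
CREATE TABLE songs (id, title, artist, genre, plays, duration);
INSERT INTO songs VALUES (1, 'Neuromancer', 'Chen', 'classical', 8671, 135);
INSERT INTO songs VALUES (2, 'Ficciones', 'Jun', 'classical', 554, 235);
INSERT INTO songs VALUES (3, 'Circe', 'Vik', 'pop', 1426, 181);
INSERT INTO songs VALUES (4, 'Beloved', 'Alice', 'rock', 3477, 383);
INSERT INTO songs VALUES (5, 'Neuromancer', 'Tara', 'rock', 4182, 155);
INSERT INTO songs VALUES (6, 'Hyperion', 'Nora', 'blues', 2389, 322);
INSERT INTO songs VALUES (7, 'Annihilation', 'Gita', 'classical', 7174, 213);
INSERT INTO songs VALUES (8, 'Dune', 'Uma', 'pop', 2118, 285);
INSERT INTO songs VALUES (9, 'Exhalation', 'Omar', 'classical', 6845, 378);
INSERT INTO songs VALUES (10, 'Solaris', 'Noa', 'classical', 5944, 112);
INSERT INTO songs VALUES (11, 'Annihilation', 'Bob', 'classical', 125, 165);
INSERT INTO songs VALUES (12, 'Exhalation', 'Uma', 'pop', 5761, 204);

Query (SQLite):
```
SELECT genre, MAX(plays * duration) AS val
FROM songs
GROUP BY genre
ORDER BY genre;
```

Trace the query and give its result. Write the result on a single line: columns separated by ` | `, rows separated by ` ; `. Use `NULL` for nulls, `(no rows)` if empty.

blues | 769258 ; classical | 2587410 ; pop | 1175244 ; rock | 1331691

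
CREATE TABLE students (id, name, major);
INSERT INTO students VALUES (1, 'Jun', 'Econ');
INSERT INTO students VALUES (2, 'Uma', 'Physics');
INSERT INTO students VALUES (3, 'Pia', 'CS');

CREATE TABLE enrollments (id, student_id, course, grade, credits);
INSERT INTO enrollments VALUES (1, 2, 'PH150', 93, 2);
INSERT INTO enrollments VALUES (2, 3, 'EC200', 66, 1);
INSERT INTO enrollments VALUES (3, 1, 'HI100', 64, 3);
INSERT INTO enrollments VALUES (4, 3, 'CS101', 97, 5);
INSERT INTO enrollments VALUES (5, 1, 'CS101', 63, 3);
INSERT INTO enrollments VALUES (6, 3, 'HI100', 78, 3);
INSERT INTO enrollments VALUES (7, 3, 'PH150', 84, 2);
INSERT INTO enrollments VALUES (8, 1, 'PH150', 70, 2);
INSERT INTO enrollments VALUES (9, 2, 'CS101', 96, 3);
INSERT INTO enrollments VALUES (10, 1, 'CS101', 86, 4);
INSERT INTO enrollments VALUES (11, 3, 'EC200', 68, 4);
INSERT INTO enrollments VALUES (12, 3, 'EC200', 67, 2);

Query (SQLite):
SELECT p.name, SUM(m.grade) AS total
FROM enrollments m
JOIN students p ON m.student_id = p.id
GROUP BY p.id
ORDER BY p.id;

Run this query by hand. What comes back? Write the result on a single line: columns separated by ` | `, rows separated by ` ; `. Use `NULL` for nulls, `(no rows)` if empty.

Join each enrollments row to its students via student_id.
Group joined rows by students.id; compute SUM(m.grade) per group.
  1: ids {3, 5, 8, 10} → SUM(m.grade)=283
  2: ids {1, 9} → SUM(m.grade)=189
  3: ids {2, 4, 6, 7, 11, 12} → SUM(m.grade)=460

Jun | 283 ; Uma | 189 ; Pia | 460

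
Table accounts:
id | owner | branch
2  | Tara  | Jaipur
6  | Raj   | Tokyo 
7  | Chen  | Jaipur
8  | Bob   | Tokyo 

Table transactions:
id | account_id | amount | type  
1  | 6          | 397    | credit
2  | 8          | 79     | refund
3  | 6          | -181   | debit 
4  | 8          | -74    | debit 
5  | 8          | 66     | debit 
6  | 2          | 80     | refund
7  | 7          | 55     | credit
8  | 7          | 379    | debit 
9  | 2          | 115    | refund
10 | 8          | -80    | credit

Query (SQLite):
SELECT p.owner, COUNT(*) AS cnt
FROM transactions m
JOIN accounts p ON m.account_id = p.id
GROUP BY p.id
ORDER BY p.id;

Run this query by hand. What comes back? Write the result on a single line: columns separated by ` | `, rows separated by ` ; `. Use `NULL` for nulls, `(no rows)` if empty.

Join each transactions row to its accounts via account_id.
Group joined rows by accounts.id; compute COUNT(*) per group.
  2: ids {6, 9} → COUNT(*)=2
  6: ids {1, 3} → COUNT(*)=2
  7: ids {7, 8} → COUNT(*)=2
  8: ids {2, 4, 5, 10} → COUNT(*)=4

Tara | 2 ; Raj | 2 ; Chen | 2 ; Bob | 4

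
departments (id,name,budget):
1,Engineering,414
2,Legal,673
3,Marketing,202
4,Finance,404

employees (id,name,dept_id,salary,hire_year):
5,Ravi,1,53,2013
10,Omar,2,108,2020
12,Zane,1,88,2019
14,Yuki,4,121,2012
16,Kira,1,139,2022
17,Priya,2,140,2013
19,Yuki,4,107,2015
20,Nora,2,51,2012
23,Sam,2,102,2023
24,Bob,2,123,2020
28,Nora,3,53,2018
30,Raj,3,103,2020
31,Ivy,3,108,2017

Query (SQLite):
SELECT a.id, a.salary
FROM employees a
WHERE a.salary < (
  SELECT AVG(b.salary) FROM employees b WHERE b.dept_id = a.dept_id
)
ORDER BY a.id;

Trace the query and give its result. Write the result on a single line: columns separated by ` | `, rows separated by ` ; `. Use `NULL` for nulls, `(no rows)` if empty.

5 | 53 ; 12 | 88 ; 19 | 107 ; 20 | 51 ; 23 | 102 ; 28 | 53

For each employees row a, compute AVG(salary) over rows sharing a.dept_id.
Keep row a if a.salary < that per-group AVG.
  dept_id=1: AVG(salary) = 93.333333
  dept_id=2: AVG(salary) = 104.8
  dept_id=3: AVG(salary) = 88.0
  dept_id=4: AVG(salary) = 114.0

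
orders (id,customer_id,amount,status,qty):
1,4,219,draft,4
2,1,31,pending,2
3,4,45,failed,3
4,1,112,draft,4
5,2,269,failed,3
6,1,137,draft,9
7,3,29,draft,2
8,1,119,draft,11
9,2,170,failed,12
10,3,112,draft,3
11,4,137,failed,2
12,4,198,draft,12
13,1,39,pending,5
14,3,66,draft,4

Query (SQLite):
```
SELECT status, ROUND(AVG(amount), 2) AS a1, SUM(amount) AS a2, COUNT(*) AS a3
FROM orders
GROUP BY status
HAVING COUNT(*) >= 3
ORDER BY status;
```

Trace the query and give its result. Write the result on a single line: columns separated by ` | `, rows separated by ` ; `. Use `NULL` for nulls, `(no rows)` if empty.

draft | 124 | 992 | 8 ; failed | 155.25 | 621 | 4

Group orders by status.
Per group compute: ROUND(AVG(amount), 2), SUM(amount), COUNT(*).
HAVING: drop groups with fewer than 3 rows.
  draft: ids {1, 4, 6, 7, 8, 10, 12, 14} → ROUND(AVG(amount), 2)=124, SUM(amount)=992, COUNT(*)=8
  failed: ids {3, 5, 9, 11} → ROUND(AVG(amount), 2)=155.25, SUM(amount)=621, COUNT(*)=4
  pending: ids {2, 13} → ROUND(AVG(amount), 2)=35, SUM(amount)=70, COUNT(*)=2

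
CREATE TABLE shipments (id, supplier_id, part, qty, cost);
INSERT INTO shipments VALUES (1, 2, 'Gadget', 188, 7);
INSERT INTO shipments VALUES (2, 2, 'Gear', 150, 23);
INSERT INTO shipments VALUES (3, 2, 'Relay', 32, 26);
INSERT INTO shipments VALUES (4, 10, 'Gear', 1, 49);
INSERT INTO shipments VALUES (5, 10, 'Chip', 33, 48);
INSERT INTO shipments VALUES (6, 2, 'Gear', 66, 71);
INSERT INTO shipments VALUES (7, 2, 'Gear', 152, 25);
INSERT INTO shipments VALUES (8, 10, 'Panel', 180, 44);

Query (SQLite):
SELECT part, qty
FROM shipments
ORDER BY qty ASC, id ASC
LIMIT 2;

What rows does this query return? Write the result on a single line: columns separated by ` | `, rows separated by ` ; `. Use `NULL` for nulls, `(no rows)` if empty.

Sort by qty asc, tiebreak id asc: (1, id=4), (32, id=3), (33, id=5), (66, id=6), (150, id=2) …. Take first 2.

Gear | 1 ; Relay | 32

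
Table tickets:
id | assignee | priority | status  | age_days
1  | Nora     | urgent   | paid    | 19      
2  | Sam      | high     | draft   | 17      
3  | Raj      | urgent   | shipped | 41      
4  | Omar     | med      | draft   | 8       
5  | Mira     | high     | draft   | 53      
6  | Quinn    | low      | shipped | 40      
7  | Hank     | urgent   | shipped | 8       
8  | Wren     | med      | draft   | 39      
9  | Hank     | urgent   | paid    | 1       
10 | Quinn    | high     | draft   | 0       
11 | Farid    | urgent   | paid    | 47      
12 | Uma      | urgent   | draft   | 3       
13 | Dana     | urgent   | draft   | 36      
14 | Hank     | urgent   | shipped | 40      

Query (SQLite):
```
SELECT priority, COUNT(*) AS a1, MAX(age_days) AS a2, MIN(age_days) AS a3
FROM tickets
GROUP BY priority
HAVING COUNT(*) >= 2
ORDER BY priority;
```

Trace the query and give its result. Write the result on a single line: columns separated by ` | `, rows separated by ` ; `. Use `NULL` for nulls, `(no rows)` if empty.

Group tickets by priority.
Per group compute: COUNT(*), MAX(age_days), MIN(age_days).
HAVING: drop groups with fewer than 2 rows.
  high: ids {2, 5, 10} → COUNT(*)=3, MAX(age_days)=53, MIN(age_days)=0
  low: ids {6} → COUNT(*)=1, MAX(age_days)=40, MIN(age_days)=40
  med: ids {4, 8} → COUNT(*)=2, MAX(age_days)=39, MIN(age_days)=8
  urgent: ids {1, 3, 7, 9, 11, 12, 13, 14} → COUNT(*)=8, MAX(age_days)=47, MIN(age_days)=1

high | 3 | 53 | 0 ; med | 2 | 39 | 8 ; urgent | 8 | 47 | 1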